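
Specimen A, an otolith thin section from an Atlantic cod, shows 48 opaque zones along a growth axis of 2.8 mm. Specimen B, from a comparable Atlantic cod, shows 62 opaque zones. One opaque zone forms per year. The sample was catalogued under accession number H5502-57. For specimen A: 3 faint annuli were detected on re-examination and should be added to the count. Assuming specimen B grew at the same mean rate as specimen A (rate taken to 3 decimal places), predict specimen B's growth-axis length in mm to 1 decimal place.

3.4 mm

Specimen A: after corrections the count is 48 + 3 = 51 opaque zones.
A: Extension rate ≈ 2.8 / 51 = 0.055 mm/yr.
B's length ≈ 0.055 × 62 = 3.4 mm.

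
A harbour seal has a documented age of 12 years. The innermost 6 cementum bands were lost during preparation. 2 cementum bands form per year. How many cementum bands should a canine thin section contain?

With 2 cementum bands per year, 12 years would produce 12 × 2 = 24 cementum bands.
Less the 6 uncaptured cementum bands: 24 − 6 = 18.

18 cementum bands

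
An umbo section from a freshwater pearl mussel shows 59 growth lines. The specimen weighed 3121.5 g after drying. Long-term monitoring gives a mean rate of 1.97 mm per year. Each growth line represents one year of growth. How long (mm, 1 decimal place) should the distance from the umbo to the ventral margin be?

116.2 mm

The record spans 59 years at 1.97 mm per year.
Predicted length = 1.97 mm/year × 59 years = 116.2 mm.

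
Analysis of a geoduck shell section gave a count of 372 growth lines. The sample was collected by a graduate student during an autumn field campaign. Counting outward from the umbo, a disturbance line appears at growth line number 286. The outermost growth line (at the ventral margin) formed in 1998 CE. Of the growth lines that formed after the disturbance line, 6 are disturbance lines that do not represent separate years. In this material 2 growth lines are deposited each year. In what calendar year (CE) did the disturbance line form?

372 − 286 = 86 growth lines lie beyond the disturbance line toward the ventral margin.
Excluding 6 false growth lines: 86 − 6 = 80.
80 growth lines at 2 per year is 80 / 2 = 40 years.
The growth line at the ventral margin is 1998 CE, so the disturbance line dates to 1998 − 40 = 1958 CE.

1958 CE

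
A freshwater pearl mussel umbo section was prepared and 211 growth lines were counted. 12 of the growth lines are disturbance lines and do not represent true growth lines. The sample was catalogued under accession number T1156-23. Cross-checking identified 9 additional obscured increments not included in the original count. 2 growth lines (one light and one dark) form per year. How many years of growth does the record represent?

104 years

Adjusted count: 211 − 12 + 9 = 208 growth lines.
With 2 growth lines per year, 208 / 2 = 104 years.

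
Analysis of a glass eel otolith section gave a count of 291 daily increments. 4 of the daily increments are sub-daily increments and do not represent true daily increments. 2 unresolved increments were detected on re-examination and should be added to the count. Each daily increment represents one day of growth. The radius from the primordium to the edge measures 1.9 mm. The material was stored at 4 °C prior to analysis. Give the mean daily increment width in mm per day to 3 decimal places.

0.007 mm per day

After corrections the count is 291 − 4 + 2 = 289 daily increments.
Extension rate ≈ 1.9 / 289 = 0.007 mm per day.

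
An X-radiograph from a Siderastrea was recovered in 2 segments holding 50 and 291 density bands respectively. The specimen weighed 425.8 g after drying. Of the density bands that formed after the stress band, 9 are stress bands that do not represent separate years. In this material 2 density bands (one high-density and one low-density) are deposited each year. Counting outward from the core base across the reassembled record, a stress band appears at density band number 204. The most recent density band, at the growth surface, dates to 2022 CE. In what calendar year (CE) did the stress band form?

Total density bands = 50 + 291 = 341.
The stress band sits at density band 204 from the core base, so 341 − 204 = 137 density bands formed after it.
Excluding 9 false density bands: 137 − 9 = 128.
With 2 density bands per year, 128 / 2 = 64 years.
Counting back 64 years from 2022 CE places the stress band in 2022 − 64 = 1958 CE.

1958 CE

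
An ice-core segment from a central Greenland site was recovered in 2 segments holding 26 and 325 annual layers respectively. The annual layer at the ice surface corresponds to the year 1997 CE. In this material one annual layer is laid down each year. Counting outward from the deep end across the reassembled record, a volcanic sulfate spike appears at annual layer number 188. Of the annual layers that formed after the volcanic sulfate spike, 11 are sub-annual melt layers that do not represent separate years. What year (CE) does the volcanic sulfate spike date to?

1845 CE

Total annual layers = 26 + 325 = 351.
The volcanic sulfate spike sits at annual layer 188 from the deep end, so 351 − 188 = 163 annual layers formed after it.
Removing the 11 false annual layers leaves 163 − 11 = 152 true annual layers beyond the volcanic sulfate spike.
1997 − 152 = 1845 CE.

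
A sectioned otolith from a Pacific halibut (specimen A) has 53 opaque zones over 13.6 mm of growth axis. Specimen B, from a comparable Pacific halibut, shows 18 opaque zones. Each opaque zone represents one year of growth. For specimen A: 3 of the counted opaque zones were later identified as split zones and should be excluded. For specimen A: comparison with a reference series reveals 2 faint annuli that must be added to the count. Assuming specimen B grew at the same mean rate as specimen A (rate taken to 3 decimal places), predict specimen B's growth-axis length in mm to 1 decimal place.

4.7 mm

Specimen A: correcting the raw count gives 53 − 3 + 2 = 52 true opaque zones.
A: 13.6 mm over 52 years gives 13.6 / 52 ≈ 0.262 mm/yr.
B's length ≈ 0.262 × 18 = 4.7 mm.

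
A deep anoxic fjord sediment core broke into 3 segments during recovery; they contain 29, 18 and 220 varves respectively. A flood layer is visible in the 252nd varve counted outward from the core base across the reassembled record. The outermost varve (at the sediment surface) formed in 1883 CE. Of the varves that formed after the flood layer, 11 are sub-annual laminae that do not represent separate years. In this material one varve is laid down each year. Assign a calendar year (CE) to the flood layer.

1879 CE

Total varves = 29 + 18 + 220 = 267.
Between varve 252 and the sediment surface there are 267 − 252 = 15 varves.
Removing the 11 false varves leaves 15 − 11 = 4 true varves beyond the flood layer.
The varve at the sediment surface is 1883 CE, so the flood layer dates to 1883 − 4 = 1879 CE.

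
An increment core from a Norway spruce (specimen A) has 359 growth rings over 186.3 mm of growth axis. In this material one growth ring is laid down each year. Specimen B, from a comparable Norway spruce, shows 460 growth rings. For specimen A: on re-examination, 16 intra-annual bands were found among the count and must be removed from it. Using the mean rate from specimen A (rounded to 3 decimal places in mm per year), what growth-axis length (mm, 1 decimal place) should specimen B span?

Specimen A: correcting the raw count gives 359 − 16 = 343 true growth rings.
A: Mean rate = 186.3 mm / 343 years ≈ 0.543 mm per year.
B's length ≈ 0.543 × 460 = 249.8 mm.

249.8 mm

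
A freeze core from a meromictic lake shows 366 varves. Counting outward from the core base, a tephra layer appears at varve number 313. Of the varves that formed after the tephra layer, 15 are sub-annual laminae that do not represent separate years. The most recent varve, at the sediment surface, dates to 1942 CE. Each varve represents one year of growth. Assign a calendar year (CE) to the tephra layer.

1904 CE

The tephra layer sits at varve 313 from the core base, so 366 − 313 = 53 varves formed after it.
Removing the 15 false varves leaves 53 − 15 = 38 true varves beyond the tephra layer.
Counting back 38 years from 1942 CE places the tephra layer in 1942 − 38 = 1904 CE.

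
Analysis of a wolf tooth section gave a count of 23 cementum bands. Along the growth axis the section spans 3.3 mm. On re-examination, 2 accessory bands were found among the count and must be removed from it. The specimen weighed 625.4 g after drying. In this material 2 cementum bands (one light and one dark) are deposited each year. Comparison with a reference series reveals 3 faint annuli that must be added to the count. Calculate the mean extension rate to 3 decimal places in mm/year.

0.275 mm/year

True cementum band count = 23 − 2 + 3 = 24.
24 cementum bands at 2 per year is 24 / 2 = 12 years.
Extension rate ≈ 3.3 / 12 = 0.275 mm/year.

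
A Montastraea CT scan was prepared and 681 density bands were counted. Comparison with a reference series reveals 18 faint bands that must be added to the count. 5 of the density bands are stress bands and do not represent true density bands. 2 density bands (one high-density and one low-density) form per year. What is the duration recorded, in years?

Correcting the raw count gives 681 − 5 + 18 = 694 true density bands.
694 density bands at 2 per year is 694 / 2 = 347 years.

347 yr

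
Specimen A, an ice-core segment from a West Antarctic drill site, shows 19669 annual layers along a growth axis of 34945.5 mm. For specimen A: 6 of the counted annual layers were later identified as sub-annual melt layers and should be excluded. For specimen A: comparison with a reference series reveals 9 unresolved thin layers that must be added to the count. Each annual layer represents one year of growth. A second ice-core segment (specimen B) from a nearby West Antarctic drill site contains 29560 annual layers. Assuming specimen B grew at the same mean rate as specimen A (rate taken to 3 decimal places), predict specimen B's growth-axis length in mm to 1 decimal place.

52498.6 mm

Specimen A: correcting the raw count gives 19669 − 6 + 9 = 19672 true annual layers.
A: 34945.5 mm over 19672 years gives 34945.5 / 19672 ≈ 1.776 mm/yr.
B's length ≈ 1.776 × 29560 = 52498.6 mm.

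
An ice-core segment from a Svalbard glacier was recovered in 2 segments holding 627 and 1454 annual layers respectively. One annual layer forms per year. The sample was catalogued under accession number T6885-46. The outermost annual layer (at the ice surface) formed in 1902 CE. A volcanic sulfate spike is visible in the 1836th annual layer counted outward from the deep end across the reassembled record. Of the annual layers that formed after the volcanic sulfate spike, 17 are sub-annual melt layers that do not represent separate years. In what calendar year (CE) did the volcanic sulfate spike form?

Total annual layers = 627 + 1454 = 2081.
2081 − 1836 = 245 annual layers lie beyond the volcanic sulfate spike toward the ice surface.
245 − 17 false = 228 true annual layers after the volcanic sulfate spike.
The annual layer at the ice surface is 1902 CE, so the volcanic sulfate spike dates to 1902 − 228 = 1674 CE.

1674 CE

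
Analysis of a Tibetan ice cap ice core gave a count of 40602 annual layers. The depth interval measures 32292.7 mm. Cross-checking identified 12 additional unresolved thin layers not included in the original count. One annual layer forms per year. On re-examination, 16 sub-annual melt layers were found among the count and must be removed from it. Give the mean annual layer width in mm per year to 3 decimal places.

0.795 mm per year

Adjusted count: 40602 − 16 + 12 = 40598 annual layers.
Mean rate = 32292.7 mm / 40598 years ≈ 0.795 mm per year.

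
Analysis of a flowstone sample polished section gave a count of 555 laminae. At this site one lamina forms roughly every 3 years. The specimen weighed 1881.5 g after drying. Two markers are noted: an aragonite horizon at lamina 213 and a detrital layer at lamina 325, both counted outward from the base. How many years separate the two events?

336 years

Separation: 325 − 213 = 112 laminae.
Multiplying by 3 years per lamina: 112 × 3 = 336 years.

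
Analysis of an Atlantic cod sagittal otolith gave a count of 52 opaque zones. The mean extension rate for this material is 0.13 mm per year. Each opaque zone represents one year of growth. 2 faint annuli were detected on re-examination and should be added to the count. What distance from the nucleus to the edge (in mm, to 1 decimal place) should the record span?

7.0 mm

True opaque zone count = 52 + 2 = 54.
Predicted length = 0.13 mm/year × 54 years = 7.0 mm.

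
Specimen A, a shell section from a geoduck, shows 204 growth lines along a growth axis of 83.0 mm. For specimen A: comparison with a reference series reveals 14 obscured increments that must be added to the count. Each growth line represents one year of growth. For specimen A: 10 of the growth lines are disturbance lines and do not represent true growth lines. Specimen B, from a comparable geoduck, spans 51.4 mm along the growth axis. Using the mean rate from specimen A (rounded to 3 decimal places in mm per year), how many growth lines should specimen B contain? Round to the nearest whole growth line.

Specimen A: adjusted count: 204 − 10 + 14 = 208 growth lines.
A: 83.0 mm over 208 years gives 83.0 / 208 ≈ 0.399 mm per year.
B spans 51.4 / 0.399 = 128.82 years ≈ 129 growth lines.

129 growth lines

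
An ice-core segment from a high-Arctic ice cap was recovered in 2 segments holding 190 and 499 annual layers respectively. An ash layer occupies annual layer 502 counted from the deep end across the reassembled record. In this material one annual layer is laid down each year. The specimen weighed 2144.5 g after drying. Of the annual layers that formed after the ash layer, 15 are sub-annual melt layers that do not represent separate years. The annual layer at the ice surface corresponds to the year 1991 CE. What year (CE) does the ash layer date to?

1819 CE

Total annual layers = 190 + 499 = 689.
Between annual layer 502 and the ice surface there are 689 − 502 = 187 annual layers.
Removing the 15 false annual layers leaves 187 − 15 = 172 true annual layers beyond the ash layer.
Counting back 172 years from 1991 CE places the ash layer in 1991 − 172 = 1819 CE.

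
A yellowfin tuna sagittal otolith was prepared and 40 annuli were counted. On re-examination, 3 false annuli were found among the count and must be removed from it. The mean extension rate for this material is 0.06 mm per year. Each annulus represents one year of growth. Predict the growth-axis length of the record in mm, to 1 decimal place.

After corrections the count is 40 − 3 = 37 annuli.
Predicted length = 0.06 mm/year × 37 years = 2.2 mm.

2.2 mm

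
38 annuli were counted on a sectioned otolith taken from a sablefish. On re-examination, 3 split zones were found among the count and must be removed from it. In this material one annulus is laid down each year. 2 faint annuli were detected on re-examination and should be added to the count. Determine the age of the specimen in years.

After corrections the count is 38 − 3 + 2 = 37 annuli.
One annulus per year makes the duration 37 years.

37 years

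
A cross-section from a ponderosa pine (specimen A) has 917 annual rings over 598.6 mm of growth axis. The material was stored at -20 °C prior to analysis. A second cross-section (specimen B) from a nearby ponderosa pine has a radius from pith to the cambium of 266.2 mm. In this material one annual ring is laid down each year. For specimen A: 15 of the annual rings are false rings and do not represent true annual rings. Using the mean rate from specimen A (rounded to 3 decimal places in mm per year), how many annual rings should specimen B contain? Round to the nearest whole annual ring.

401 annual rings

Specimen A: adjusted count: 917 − 15 = 902 annual rings.
A: Extension rate ≈ 598.6 / 902 = 0.664 mm/yr.
For B, 266.2 / 0.664 = 400.90 years ≈ 401 annual rings.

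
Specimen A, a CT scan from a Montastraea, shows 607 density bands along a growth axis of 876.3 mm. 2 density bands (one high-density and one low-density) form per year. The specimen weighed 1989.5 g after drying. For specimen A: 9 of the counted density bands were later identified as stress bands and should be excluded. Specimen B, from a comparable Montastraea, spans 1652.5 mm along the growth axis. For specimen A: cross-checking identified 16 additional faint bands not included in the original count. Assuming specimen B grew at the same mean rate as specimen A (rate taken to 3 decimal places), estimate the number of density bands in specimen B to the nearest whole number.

1158 density bands

Specimen A: after corrections the count is 607 − 9 + 16 = 614 density bands.
Specimen A: dividing by 2 density bands per year: 614 / 2 = 307 years.
A: Mean rate = 876.3 mm / 307 years ≈ 2.854 mm/year.
B spans 1652.5 / 2.854 = 579.01 years; at 2 density bands per year that is 579.01 × 2 ≈ 1158 density bands.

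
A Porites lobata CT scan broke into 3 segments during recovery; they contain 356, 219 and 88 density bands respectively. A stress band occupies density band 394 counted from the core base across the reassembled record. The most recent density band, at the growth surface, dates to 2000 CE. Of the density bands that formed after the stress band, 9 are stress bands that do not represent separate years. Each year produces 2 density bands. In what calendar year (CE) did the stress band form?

1870 CE

Total density bands = 356 + 219 + 88 = 663.
663 − 394 = 269 density bands lie beyond the stress band toward the growth surface.
Removing the 9 false density bands leaves 269 − 9 = 260 true density bands beyond the stress band.
With 2 density bands per year, 260 / 2 = 130 years.
The density band at the growth surface is 2000 CE, so the stress band dates to 2000 − 130 = 1870 CE.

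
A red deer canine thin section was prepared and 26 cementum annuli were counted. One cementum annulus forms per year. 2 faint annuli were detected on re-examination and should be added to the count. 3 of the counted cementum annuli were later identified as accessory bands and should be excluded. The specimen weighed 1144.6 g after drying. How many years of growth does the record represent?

25 years

True cementum annulus count = 26 − 3 + 2 = 25.
At one cementum annulus per year, that is 25 years.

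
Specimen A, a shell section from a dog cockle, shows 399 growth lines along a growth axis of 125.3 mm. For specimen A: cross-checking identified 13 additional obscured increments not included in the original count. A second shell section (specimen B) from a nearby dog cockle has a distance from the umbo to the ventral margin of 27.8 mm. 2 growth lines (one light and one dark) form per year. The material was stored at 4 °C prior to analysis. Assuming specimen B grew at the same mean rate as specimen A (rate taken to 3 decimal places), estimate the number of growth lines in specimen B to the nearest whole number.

91 growth lines

Specimen A: after corrections the count is 399 + 13 = 412 growth lines.
Specimen A: dividing by 2 growth lines per year: 412 / 2 = 206 years.
A: Mean rate = 125.3 mm / 206 years ≈ 0.608 mm/year.
B spans 27.8 / 0.608 = 45.72 years; at 2 growth lines per year that is 45.72 × 2 ≈ 91 growth lines.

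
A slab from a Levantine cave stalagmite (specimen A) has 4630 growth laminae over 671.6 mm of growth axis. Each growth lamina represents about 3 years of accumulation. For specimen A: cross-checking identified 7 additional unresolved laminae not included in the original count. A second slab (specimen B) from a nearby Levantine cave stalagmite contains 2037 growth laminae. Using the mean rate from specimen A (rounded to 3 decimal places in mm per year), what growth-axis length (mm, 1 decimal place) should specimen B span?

293.3 mm

Specimen A: after corrections the count is 4630 + 7 = 4637 growth laminae.
Specimen A: 4637 growth laminae at 3 years each span 4637 × 3 = 13911 years.
A: Extension rate ≈ 671.6 / 13911 = 0.048 mm/yr.
Specimen B: 2037 growth laminae at 3 years each span 2037 × 3 = 6111 years. B's length ≈ 0.048 × 6111 = 293.3 mm.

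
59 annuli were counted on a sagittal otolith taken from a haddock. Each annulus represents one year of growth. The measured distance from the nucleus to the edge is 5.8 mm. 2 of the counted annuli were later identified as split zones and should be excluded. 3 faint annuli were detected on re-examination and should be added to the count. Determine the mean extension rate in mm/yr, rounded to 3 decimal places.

Correcting the raw count gives 59 − 2 + 3 = 60 true annuli.
Mean rate = 5.8 mm / 60 years ≈ 0.097 mm/yr.

0.097 mm/yr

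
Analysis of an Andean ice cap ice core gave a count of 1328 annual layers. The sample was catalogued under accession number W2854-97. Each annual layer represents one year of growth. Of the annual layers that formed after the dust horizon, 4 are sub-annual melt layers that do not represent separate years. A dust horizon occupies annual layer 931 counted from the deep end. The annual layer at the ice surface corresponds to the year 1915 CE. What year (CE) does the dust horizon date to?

1522 CE

The dust horizon sits at annual layer 931 from the deep end, so 1328 − 931 = 397 annual layers formed after it.
397 − 4 false = 393 true annual layers after the dust horizon.
Counting back 393 years from 1915 CE places the dust horizon in 1915 − 393 = 1522 CE.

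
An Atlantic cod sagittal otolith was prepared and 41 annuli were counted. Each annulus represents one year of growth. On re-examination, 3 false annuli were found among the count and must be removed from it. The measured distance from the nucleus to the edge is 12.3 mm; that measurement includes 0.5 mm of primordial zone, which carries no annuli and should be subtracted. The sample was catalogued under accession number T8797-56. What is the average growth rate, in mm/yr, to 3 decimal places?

Adjusted count: 41 − 3 = 38 annuli.
Net length = 12.3 − 0.5 = 11.8 mm.
11.8 mm over 38 years gives 11.8 / 38 ≈ 0.311 mm/yr.

0.311 mm/yr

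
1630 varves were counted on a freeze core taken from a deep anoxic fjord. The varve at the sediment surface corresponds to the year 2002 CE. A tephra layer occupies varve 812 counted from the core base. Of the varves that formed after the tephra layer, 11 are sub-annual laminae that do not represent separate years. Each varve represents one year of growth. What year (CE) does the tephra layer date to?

1195 CE

1630 − 812 = 818 varves lie beyond the tephra layer toward the sediment surface.
Removing the 11 false varves leaves 818 − 11 = 807 true varves beyond the tephra layer.
The varve at the sediment surface is 2002 CE, so the tephra layer dates to 2002 − 807 = 1195 CE.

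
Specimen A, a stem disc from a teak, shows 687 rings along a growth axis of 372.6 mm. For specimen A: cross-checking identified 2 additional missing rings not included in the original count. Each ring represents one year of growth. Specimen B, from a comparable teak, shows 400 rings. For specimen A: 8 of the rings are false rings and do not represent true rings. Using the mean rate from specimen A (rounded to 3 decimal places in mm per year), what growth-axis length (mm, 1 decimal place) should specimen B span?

Specimen A: adjusted count: 687 − 8 + 2 = 681 rings.
A: Extension rate ≈ 372.6 / 681 = 0.547 mm/yr.
For B, 0.547 mm/year × 400 years = 218.8 mm.

218.8 mm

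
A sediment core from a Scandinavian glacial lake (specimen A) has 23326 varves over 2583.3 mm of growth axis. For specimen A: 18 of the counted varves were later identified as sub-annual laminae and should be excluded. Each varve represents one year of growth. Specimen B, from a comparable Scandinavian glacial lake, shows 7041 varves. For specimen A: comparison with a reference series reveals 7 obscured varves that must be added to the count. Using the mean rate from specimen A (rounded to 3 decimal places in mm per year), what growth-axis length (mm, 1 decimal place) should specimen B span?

Specimen A: true varve count = 23326 − 18 + 7 = 23315.
A: 2583.3 mm over 23315 years gives 2583.3 / 23315 ≈ 0.111 mm/year.
For B, 0.111 mm/year × 7041 years = 781.6 mm.

781.6 mm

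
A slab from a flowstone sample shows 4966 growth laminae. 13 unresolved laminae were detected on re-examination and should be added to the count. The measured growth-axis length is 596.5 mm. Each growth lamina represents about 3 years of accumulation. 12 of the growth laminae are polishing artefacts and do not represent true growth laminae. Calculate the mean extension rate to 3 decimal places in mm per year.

0.040 mm per year

Adjusted count: 4966 − 12 + 13 = 4967 growth laminae.
Multiplying by 3 years per growth lamina: 4967 × 3 = 14901 years.
Extension rate ≈ 596.5 / 14901 = 0.040 mm per year.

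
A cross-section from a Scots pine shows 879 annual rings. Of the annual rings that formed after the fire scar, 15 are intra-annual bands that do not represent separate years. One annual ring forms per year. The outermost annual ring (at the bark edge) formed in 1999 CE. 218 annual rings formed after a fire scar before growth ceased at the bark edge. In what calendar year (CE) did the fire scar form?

1796 CE

There are 218 annual rings younger than the fire scar.
218 − 15 false = 203 true annual rings after the fire scar.
1999 − 203 = 1796 CE.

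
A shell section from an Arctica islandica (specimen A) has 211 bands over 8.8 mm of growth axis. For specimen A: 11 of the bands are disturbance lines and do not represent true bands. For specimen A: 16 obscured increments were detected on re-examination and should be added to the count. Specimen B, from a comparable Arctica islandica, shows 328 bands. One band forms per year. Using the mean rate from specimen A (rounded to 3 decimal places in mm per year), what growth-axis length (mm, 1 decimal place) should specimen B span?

13.4 mm

Specimen A: after corrections the count is 211 − 11 + 16 = 216 bands.
A: Mean rate = 8.8 mm / 216 years ≈ 0.041 mm/yr.
For B, 0.041 mm/year × 328 years = 13.4 mm.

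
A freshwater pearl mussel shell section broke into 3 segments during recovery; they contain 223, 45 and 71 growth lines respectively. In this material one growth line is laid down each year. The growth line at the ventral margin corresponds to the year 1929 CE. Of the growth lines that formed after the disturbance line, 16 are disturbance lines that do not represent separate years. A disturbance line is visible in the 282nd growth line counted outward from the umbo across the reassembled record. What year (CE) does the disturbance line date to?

Total growth lines = 223 + 45 + 71 = 339.
The disturbance line sits at growth line 282 from the umbo, so 339 − 282 = 57 growth lines formed after it.
Removing the 16 false growth lines leaves 57 − 16 = 41 true growth lines beyond the disturbance line.
The growth line at the ventral margin is 1929 CE, so the disturbance line dates to 1929 − 41 = 1888 CE.

1888 CE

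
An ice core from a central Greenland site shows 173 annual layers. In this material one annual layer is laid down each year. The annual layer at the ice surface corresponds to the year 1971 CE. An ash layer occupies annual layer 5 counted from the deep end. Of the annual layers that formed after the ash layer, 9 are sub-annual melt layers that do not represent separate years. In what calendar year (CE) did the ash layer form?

173 − 5 = 168 annual layers lie beyond the ash layer toward the ice surface.
168 − 9 false = 159 true annual layers after the ash layer.
The annual layer at the ice surface is 1971 CE, so the ash layer dates to 1971 − 159 = 1812 CE.

1812 CE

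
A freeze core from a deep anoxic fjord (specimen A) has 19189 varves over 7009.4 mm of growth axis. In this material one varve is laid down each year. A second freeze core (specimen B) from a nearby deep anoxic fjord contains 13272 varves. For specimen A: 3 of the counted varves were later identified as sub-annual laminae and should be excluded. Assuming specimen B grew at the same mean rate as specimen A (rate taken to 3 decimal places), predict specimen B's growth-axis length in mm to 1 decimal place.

4844.3 mm

Specimen A: true varve count = 19189 − 3 = 19186.
A: Mean rate = 7009.4 mm / 19186 years ≈ 0.365 mm per year.
For B, 0.365 mm/year × 13272 years = 4844.3 mm.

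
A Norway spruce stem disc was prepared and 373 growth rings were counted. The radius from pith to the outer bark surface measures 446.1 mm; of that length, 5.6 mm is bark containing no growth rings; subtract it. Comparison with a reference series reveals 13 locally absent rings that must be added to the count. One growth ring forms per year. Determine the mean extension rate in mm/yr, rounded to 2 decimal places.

Correcting the raw count gives 373 + 13 = 386 true growth rings.
Net length = 446.1 − 5.6 = 440.5 mm.
Mean rate = 440.5 mm / 386 years ≈ 1.14 mm/yr.

1.14 mm/yr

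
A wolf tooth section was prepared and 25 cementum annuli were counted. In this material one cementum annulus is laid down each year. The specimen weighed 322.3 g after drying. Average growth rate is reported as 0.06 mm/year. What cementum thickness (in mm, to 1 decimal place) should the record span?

1.5 mm

25 years of growth are recorded.
Predicted length = 0.06 mm/year × 25 years = 1.5 mm.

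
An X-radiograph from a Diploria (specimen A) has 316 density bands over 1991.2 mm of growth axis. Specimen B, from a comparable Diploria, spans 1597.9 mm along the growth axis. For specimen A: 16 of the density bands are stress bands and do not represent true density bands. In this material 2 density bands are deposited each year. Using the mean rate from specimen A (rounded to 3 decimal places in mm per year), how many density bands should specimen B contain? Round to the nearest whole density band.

241 density bands

Specimen A: true density band count = 316 − 16 = 300.
Specimen A: dividing by 2 density bands per year: 300 / 2 = 150 years.
A: 1991.2 mm over 150 years gives 1991.2 / 150 ≈ 13.275 mm/year.
B spans 1597.9 / 13.275 = 120.37 years; at 2 density bands per year that is 120.37 × 2 ≈ 241 density bands.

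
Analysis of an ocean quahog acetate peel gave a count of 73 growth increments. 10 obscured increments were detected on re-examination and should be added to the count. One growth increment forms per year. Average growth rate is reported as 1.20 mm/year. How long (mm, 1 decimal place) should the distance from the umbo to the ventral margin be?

True growth increment count = 73 + 10 = 83.
Length ≈ 1.20 × 83 = 99.6 mm.

99.6 mm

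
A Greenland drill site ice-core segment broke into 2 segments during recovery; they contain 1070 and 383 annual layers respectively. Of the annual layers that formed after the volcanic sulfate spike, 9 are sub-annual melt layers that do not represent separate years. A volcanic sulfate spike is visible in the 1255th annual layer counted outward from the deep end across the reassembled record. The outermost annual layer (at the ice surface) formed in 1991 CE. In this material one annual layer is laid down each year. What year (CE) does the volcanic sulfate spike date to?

1802 CE

Total annual layers = 1070 + 383 = 1453.
Between annual layer 1255 and the ice surface there are 1453 − 1255 = 198 annual layers.
Removing the 9 false annual layers leaves 198 − 9 = 189 true annual layers beyond the volcanic sulfate spike.
1991 − 189 = 1802 CE.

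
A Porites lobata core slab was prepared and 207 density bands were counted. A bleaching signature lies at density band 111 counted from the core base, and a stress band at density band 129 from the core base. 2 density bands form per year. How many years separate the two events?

Separation: 129 − 111 = 18 density bands.
Dividing by 2 density bands per year: 18 / 2 = 9 years.

9 years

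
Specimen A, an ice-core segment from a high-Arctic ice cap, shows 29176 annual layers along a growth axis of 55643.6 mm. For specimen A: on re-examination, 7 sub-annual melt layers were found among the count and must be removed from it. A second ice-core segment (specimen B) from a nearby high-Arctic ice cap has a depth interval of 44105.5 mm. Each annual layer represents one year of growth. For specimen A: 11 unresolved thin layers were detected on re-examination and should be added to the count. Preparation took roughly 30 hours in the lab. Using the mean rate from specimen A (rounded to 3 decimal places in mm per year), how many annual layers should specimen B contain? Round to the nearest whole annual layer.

Specimen A: after corrections the count is 29176 − 7 + 11 = 29180 annual layers.
A: Extension rate ≈ 55643.6 / 29180 = 1.907 mm/year.
For B, 44105.5 / 1.907 = 23128.21 years ≈ 23128 annual layers.

23128 annual layers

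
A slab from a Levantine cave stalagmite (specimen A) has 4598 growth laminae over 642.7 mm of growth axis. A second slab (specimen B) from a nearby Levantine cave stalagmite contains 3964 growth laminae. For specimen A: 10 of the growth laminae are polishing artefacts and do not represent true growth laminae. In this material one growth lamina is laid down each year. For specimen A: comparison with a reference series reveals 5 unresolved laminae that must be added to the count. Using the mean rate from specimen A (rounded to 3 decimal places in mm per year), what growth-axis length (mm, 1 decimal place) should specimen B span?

Specimen A: correcting the raw count gives 4598 − 10 + 5 = 4593 true growth laminae.
A: 642.7 mm over 4593 years gives 642.7 / 4593 ≈ 0.140 mm per year.
B's length ≈ 0.140 × 3964 = 555.0 mm.

555.0 mm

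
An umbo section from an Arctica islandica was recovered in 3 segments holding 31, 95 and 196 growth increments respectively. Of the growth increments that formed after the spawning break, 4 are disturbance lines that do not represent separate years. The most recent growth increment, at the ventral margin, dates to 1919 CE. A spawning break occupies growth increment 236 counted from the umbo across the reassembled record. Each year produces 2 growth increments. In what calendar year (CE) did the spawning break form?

1878 CE

Total growth increments = 31 + 95 + 196 = 322.
Between growth increment 236 and the ventral margin there are 322 − 236 = 86 growth increments.
Excluding 4 false growth increments: 86 − 4 = 82.
Dividing by 2 growth increments per year: 82 / 2 = 41 years.
1919 − 41 = 1878 CE.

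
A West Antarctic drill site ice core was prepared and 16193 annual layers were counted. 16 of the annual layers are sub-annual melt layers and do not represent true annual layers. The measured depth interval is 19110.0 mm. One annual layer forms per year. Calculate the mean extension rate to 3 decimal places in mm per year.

1.181 mm per year

Adjusted count: 16193 − 16 = 16177 annual layers.
Extension rate ≈ 19110.0 / 16177 = 1.181 mm per year.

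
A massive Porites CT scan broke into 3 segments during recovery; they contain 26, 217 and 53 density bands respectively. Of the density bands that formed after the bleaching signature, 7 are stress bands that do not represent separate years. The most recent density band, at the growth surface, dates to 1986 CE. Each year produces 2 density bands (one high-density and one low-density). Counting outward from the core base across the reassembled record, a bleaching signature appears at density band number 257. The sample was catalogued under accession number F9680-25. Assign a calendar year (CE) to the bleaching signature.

1970 CE

Total density bands = 26 + 217 + 53 = 296.
The bleaching signature sits at density band 257 from the core base, so 296 − 257 = 39 density bands formed after it.
39 − 7 false = 32 true density bands after the bleaching signature.
Dividing by 2 density bands per year: 32 / 2 = 16 years.
Counting back 16 years from 1986 CE places the bleaching signature in 1986 − 16 = 1970 CE.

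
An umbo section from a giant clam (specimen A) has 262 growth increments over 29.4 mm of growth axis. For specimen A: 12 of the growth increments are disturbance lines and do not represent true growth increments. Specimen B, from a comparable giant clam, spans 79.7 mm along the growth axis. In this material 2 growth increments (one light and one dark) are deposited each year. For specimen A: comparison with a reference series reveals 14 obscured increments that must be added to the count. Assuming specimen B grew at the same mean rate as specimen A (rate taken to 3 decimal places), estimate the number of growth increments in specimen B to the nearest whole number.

Specimen A: adjusted count: 262 − 12 + 14 = 264 growth increments.
Specimen A: with 2 growth increments per year, 264 / 2 = 132 years.
A: 29.4 mm over 132 years gives 29.4 / 132 ≈ 0.223 mm per year.
For B, 79.7 / 0.223 = 357.40 years; at 2 growth increments per year that is 357.40 × 2 ≈ 715 growth increments.

715 growth increments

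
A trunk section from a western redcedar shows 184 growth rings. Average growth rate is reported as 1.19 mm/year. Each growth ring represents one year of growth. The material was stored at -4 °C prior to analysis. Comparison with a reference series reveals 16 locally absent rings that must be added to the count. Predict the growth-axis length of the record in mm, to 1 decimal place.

238.0 mm

Correcting the raw count gives 184 + 16 = 200 true growth rings.
Length ≈ 1.19 × 200 = 238.0 mm.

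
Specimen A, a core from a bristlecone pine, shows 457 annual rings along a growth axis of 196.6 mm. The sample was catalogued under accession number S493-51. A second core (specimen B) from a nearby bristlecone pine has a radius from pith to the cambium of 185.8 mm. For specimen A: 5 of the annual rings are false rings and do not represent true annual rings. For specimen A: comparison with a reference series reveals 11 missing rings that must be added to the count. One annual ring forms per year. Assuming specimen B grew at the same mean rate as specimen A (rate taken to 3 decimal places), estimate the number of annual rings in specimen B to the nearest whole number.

Specimen A: after corrections the count is 457 − 5 + 11 = 463 annual rings.
A: Extension rate ≈ 196.6 / 463 = 0.425 mm per year.
For B, 185.8 / 0.425 = 437.18 years ≈ 437 annual rings.

437 annual rings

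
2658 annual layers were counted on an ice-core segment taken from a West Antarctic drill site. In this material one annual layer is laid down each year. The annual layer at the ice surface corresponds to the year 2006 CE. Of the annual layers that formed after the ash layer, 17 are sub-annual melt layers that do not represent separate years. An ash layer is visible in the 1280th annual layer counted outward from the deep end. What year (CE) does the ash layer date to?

2658 − 1280 = 1378 annual layers lie beyond the ash layer toward the ice surface.
Excluding 17 false annual layers: 1378 − 17 = 1361.
The annual layer at the ice surface is 2006 CE, so the ash layer dates to 2006 − 1361 = 645 CE.

645 CE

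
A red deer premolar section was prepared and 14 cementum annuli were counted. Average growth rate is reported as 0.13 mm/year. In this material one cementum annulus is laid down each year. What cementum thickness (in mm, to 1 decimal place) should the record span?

1.8 mm

14 years of growth are recorded.
14 years at 0.13 mm/year gives 0.13 × 14 = 1.8 mm.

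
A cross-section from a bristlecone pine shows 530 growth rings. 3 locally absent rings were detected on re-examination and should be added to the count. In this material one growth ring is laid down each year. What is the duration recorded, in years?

533 years

Adjusted count: 530 + 3 = 533 growth rings.
At one growth ring per year, that is 533 years.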